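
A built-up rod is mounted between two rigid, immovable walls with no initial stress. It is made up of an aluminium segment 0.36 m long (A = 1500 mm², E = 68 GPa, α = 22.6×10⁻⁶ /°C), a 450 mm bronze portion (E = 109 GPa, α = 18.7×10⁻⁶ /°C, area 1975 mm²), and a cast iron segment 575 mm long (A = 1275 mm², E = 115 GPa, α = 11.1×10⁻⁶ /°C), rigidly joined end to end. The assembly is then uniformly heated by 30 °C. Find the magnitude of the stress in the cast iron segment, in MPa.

With the walls removed the bar would change length by δ_free = Σ αᵢΔT Lᵢ = 22.6×10⁻⁶×30×360 + 18.7×10⁻⁶×30×450 + 11.1×10⁻⁶×30×575 = 0.688 mm.
Since the ends are fixed, an axial force P builds up, equal in every segment, with P · Σ Lᵢ/(AᵢEᵢ) = δ_free.
The series flexibility is Σ Lᵢ/(AᵢEᵢ) = 360/(1500×68×10³) + 450/(1975×109×10³) + 575/(1275×115×10³) = 9.541×10⁻⁶ mm/N.
P = 0.688 / 9.541×10⁻⁶ = 72110 N = 72.11 kN, compressive.
σ_{cast iron} = P / A = 72110 / 1275 = 56.56 MPa.

σ ≈ 56.6 MPa (compressive)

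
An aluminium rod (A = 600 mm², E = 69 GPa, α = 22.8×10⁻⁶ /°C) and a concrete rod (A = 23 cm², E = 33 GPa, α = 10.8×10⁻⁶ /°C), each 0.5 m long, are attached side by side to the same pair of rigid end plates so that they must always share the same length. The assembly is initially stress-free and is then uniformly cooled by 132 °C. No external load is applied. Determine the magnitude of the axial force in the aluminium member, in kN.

P ≈ 42.4 kN (tensile in the aluminium)

The aluminium has the larger α, so on cooling it would change length more than the concrete if both were free. The rigid plates force a common final length, so the aluminium is put into tension and the concrete into compression, with equal and opposite forces P (no external load).
Setting the final lengths equal and cancelling L: (α₁ − α₂)ΔT = P/(A₁E₁) + P/(A₂E₂).
|α₁ − α₂|·ΔT = 12×10⁻⁶ × 132 = 0.001584.
1/(A₁E₁) + 1/(A₂E₂) = 1/(600×69×10³) + 1/(2300×33×10³) = 3.733×10⁻⁸ N⁻¹.
P = 0.001584 / 3.733×10⁻⁸ = 42430 N = 42.43 kN.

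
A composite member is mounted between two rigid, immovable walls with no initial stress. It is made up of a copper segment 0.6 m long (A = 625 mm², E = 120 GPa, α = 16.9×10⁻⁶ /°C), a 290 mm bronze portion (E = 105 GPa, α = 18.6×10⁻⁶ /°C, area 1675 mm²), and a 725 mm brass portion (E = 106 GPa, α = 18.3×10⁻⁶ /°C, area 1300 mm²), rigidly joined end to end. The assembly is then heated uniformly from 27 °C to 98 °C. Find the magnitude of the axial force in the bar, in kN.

If the supports were absent, the total length change would be Σ αᵢΔT Lᵢ = 16.9×10⁻⁶×71×600 + 18.6×10⁻⁶×71×290 + 18.3×10⁻⁶×71×725 = 2.045 mm.
The rigid supports impose zero overall length change; the single axial force P common to all segments must satisfy P Σ Lᵢ/(AᵢEᵢ) = δ_free.
The series flexibility is Σ Lᵢ/(AᵢEᵢ) = 600/(625×120×10³) + 290/(1675×105×10³) + 725/(1300×106×10³) = 1.491×10⁻⁵ mm/N.
Hence P = δ_free / Σ(L/AE) = 2.045/1.491×10⁻⁵ = 137.1 kN (compressive).

P ≈ 137 kN (compressive)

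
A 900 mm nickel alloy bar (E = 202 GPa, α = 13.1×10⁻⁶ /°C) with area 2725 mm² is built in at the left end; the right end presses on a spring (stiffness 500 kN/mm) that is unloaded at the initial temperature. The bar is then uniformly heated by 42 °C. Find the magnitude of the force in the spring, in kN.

If the spring were absent the bar would lengthen by αΔT L = 13.1×10⁻⁶ × 42 × 900 = 0.4952 mm.
With a force P in the spring, the elastic change of the bar is PL/(AE) and that of the spring is P/k; compatibility requires their sum to equal δ_free.
So P = δ_free / [L/(AE) + 1/k] = 0.4952 / [ 900/(2725×202×10³) + 1/(500×10³) ].
P = 0.4952 / 3.635×10⁻⁶ = 136200 N.

P ≈ 136 kN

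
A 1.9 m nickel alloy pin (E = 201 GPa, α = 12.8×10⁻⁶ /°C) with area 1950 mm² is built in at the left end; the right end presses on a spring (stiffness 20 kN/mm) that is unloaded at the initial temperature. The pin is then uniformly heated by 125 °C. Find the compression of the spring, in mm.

δ ≈ 2.77 mm

Free thermal expansion: δ_free = αΔT L = 12.8×10⁻⁶ × 125 × 1900 = 3.04 mm.
Let P be the compressive force at the spring. The pin shortens elastically by PL/(AE) and the spring compresses by P/k; together these equal δ_free.
So P = δ_free / [L/(AE) + 1/k] = 3.04 / [ 1900/(1950×201×10³) + 1/(20×10³) ].
P = 3.04 / 5.485×10⁻⁵ = 55430 N.
Spring compression = P/k = 55430/(20×10³) = 2.771 mm.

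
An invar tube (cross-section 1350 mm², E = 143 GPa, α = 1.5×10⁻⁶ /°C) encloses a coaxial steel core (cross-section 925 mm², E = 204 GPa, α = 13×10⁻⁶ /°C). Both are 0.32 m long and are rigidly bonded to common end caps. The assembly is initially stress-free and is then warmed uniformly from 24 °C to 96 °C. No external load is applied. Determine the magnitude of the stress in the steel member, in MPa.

σ ≈ 85.4 MPa (compressive)

Equilibrium of a rigid end plate with no external load gives equal and opposite internal forces ±P in the two members. Since α_{steel} > α_{invar}, heating drives the steel into compression and the invar into tension.
Setting the final lengths equal and cancelling L: (α₁ − α₂)ΔT = P/(A₁E₁) + P/(A₂E₂).
|α₁ − α₂|·ΔT = 11.5×10⁻⁶ × 72 = 0.000828.
1/(A₁E₁) + 1/(A₂E₂) = 1/(1350×143×10³) + 1/(925×204×10³) = 1.048×10⁻⁸ N⁻¹.
P = 0.000828 / 1.048×10⁻⁸ = 79010 N = 79.01 kN.
σ_{steel} = P/A₂ = 79010/925 = 85.42 MPa, compressive.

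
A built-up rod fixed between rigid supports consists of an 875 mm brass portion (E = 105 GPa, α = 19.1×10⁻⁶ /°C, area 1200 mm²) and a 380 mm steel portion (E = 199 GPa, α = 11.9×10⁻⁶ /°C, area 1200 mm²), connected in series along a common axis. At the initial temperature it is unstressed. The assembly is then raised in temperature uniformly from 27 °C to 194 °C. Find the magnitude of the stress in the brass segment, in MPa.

σ ≈ 346 MPa (compressive)

With the walls removed the bar would change length by δ_free = Σ αᵢΔT Lᵢ = 19.1×10⁻⁶×167×875 + 11.9×10⁻⁶×167×380 = 3.546 mm.
The rigid supports impose zero overall length change; the single axial force P common to all segments must satisfy P Σ Lᵢ/(AᵢEᵢ) = δ_free.
Σ Lᵢ/(AᵢEᵢ) = 875/(1200×105×10³) + 380/(1200×199×10³) = 8.536×10⁻⁶ mm/N.
Hence P = δ_free / Σ(L/AE) = 3.546/8.536×10⁻⁶ = 415.4 kN (compressive).
σ_{brass} = P / A = 415400 / 1200 = 346.2 MPa.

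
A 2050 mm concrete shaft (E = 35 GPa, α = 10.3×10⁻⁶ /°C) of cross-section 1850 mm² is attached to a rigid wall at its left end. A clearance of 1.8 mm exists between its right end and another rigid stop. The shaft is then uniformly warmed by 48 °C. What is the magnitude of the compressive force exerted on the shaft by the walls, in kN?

P ≈ 0 kN

Free thermal elongation = αΔT L = 10.3×10⁻⁶ × 48 × 2050 = 1.014 mm.
Since δ_free = 1.01 mm is less than the 1.8 mm gap, the shaft never touches the wall. No axial force develops.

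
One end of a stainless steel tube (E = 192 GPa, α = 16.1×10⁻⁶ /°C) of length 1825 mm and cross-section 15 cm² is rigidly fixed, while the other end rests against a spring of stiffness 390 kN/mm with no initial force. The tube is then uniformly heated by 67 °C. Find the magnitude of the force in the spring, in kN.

P ≈ 221 kN

The unrestrained thermal change is αΔT L = 16.1×10⁻⁶ × 67 × 1825 = 1.969 mm.
With a force P in the spring, the elastic change of the tube is PL/(AE) and that of the spring is P/k; compatibility requires their sum to equal δ_free.
So P = δ_free / [L/(AE) + 1/k] = 1.969 / [ 1825/(1500×192×10³) + 1/(390×10³) ].
P = 1.969 / 8.901×10⁻⁶ = 221200 N.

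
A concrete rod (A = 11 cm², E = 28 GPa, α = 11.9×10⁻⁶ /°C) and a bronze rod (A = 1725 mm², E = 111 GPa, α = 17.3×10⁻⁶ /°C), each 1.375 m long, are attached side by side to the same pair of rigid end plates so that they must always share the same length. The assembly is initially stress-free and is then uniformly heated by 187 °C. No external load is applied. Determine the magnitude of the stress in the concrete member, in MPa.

Equilibrium of a rigid end plate with no external load gives equal and opposite internal forces ±P in the two members. Since α_{bronze} > α_{concrete}, heating drives the bronze into compression and the concrete into tension.
Compatibility of the two members (thermal + elastic change equal): (α₁ − α₂)ΔT = P·[1/(A₁E₁) + 1/(A₂E₂)].
|α₁ − α₂|·ΔT = 5.4×10⁻⁶ × 187 = 0.00101.
1/(A₁E₁) + 1/(A₂E₂) = 1/(1100×28×10³) + 1/(1725×111×10³) = 3.769×10⁻⁸ N⁻¹.
So P = 0.00101 / 3.769×10⁻⁸ = 26.79 kN.
σ_{concrete} = P/A₁ = 26790/1100 = 24.36 MPa, tensile.

σ ≈ 24.4 MPa (tensile)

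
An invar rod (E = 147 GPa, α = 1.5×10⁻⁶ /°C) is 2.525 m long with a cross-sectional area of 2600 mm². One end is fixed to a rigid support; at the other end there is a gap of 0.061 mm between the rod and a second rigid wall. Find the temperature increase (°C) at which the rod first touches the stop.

ΔT ≈ 16.1 °C

The gap closes when αΔT L = 0.061 mm, since the rod is still unstressed at that instant.
ΔT = 0.061 / (1.5×10⁻⁶ × 2525) = 16.11 °C.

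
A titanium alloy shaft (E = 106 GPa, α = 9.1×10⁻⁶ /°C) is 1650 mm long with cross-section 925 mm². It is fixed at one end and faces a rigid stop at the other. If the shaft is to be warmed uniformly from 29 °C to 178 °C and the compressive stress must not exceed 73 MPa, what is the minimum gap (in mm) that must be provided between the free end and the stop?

g ≈ 1.1 mm

Free expansion if unrestrained: δ_free = αΔT L = 9.1×10⁻⁶ × 149 × 1650 = 2.237 mm.
At the allowable stress the elastic shortening the wall may impose is σL/E = 73 × 1650 / (106×10³) = 1.136 mm.
So the gap has to take up the difference, g_min = δ_free − σL/E = 2.237 − 1.136 = 1.101 mm.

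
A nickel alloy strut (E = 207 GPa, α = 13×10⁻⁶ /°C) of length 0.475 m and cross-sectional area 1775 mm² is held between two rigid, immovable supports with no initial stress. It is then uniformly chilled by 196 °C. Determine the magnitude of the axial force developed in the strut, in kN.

P ≈ 936 kN (tensile)

With zero net strain, σ = E·αΔT = 207 GPa × 13×10⁻⁶ × 196 = 527.4 MPa.
Then P = σA = 527.4 × 1775 mm² = 936.2 kN, tensile.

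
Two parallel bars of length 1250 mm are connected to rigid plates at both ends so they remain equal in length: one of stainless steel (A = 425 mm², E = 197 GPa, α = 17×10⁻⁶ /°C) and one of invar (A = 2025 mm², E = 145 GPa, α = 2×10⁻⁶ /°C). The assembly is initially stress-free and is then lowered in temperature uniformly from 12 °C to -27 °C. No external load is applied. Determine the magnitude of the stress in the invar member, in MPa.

The stainless steel has the larger α, so on cooling it would change length more than the invar if both were free. The rigid plates force a common final length, so the stainless steel is put into tension and the invar into compression, with equal and opposite forces P (no external load).
Compatibility of the two members (thermal + elastic change equal): (α₁ − α₂)ΔT = P·[1/(A₁E₁) + 1/(A₂E₂)].
|α₁ − α₂|·ΔT = 15×10⁻⁶ × 39 = 0.000585.
1/(A₁E₁) + 1/(A₂E₂) = 1/(425×197×10³) + 1/(2025×145×10³) = 1.535×10⁻⁸ N⁻¹.
So P = 0.000585 / 1.535×10⁻⁸ = 38.11 kN.
σ_{invar} = P/A₂ = 38110/2025 = 18.82 MPa, compressive.

σ ≈ 18.8 MPa (compressive)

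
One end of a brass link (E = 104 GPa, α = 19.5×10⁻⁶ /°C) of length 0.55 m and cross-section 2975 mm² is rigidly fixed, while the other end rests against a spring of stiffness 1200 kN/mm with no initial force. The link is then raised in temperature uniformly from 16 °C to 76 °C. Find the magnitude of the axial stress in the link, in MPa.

If the spring were absent the link would lengthen by αΔT L = 19.5×10⁻⁶ × 60 × 550 = 0.6435 mm.
With a force P in the spring, the elastic change of the link is PL/(AE) and that of the spring is P/k; compatibility requires their sum to equal δ_free.
P [ L/(AE) + 1/k ] = δ_free → P [ 550/(2975×104×10³) + 1/(1200×10³) ] = 0.6435.
P = 0.6435 / 2.611×10⁻⁶ = 246500 N.
σ = P/A = 246500/2975 = 82.84 MPa.

σ ≈ 82.8 MPa (compressive)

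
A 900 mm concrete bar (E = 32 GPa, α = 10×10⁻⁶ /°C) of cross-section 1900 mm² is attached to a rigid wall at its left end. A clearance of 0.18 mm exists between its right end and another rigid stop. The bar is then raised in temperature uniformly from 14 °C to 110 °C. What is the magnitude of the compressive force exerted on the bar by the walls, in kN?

P ≈ 46.2 kN

Unrestrained expansion: δ_free = αΔT L = 10×10⁻⁶ × 96 × 900 = 0.864 mm.
After closing the 0.18 mm clearance, 0.864 − 0.18 = 0.684 mm of expansion remains to be suppressed by the wall.
Compatibility: PL/(AE) = 0.684 mm, so σ = P/A = E × (0.684/900) = 24.32 MPa.
Force on the wall = σA = 24.32 × 1900 mm² = 46.21 kN.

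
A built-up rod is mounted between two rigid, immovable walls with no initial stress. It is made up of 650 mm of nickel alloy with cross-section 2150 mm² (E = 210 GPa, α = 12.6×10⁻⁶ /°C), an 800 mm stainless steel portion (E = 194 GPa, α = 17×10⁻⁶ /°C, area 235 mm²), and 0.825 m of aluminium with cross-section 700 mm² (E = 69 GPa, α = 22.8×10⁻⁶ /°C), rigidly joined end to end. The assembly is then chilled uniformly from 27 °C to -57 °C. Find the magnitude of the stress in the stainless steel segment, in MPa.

If the supports were absent, the total length change would be Σ αᵢΔT Lᵢ = 12.6×10⁻⁶×84×650 + 17×10⁻⁶×84×800 + 22.8×10⁻⁶×84×825 = 3.41 mm.
The walls prevent any net length change, so an axial force P (same in every segment) develops. Compatibility: P · Σ Lᵢ/(AᵢEᵢ) = δ_free.
The series flexibility is Σ Lᵢ/(AᵢEᵢ) = 650/(2150×210×10³) + 800/(235×194×10³) + 825/(700×69×10³) = 3.607×10⁻⁵ mm/N.
So P = 3.41 / 3.607×10⁻⁵ = 94.55 kN, tensile.
σ_{stainless steel} = P / A = 94550 / 235 = 402.4 MPa.

σ ≈ 402 MPa (tensile)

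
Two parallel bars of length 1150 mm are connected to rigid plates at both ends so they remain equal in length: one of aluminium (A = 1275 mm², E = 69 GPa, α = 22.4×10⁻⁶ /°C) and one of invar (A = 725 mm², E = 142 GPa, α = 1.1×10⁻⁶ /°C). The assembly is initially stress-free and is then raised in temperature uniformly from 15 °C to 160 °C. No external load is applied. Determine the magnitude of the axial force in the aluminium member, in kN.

Equilibrium of a rigid end plate with no external load gives equal and opposite internal forces ±P in the two members. Since α_{aluminium} > α_{invar}, heating drives the aluminium into compression and the invar into tension.
Equating the net (thermal + elastic) strains gives |α₁ − α₂|·ΔT = P·[1/(A₁E₁) + 1/(A₂E₂)].
|α₁ − α₂|·ΔT = 21.3×10⁻⁶ × 145 = 0.003088.
1/(A₁E₁) + 1/(A₂E₂) = 1/(1275×69×10³) + 1/(725×142×10³) = 2.108×10⁻⁸ N⁻¹.
P = 0.003088 / 2.108×10⁻⁸ = 146500 N = 146.5 kN.

P ≈ 147 kN (compressive in the aluminium)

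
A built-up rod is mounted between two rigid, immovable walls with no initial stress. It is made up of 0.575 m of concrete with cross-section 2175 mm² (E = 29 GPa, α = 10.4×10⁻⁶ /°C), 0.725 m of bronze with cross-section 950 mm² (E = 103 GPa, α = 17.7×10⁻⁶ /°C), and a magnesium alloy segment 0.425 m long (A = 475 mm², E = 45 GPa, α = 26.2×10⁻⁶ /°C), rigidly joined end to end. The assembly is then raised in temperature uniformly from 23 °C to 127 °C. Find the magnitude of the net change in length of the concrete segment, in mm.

|ΔL| ≈ 0.158 mm

If the supports were absent, the total length change would be Σ αᵢΔT Lᵢ = 10.4×10⁻⁶×104×575 + 17.7×10⁻⁶×104×725 + 26.2×10⁻⁶×104×425 = 3.115 mm.
The rigid supports impose zero overall length change; the single axial force P common to all segments must satisfy P Σ Lᵢ/(AᵢEᵢ) = δ_free.
Σ Lᵢ/(AᵢEᵢ) = 575/(2175×29×10³) + 725/(950×103×10³) + 425/(475×45×10³) = 3.641×10⁻⁵ mm/N.
So P = 3.115 / 3.641×10⁻⁵ = 85.54 kN, compressive.
For the concrete segment, free thermal change = 10.4×10⁻⁶×104×575 = 0.6219 mm and elastic change from P = 85540×575/(2175×29×10³) = 0.7798 mm; these oppose, so the net change is 0.158 mm (segment shortens).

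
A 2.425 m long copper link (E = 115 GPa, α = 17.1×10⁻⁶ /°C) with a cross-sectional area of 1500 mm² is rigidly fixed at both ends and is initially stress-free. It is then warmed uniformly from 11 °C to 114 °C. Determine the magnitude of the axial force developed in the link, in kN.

P ≈ 304 kN (compressive)

The ends cannot move, so σ = EαΔT = 115×10³ × 17.1×10⁻⁶ × 103 = 202.5 MPa.
Axial force P = σA = 202.5 × 1500 = 303800 N = 303.8 kN, compressive.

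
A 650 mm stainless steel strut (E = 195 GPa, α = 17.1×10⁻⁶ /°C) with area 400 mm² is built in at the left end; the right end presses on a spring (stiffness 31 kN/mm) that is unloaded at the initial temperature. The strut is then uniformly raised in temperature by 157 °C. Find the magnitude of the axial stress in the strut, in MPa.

σ ≈ 107 MPa (compressive)

Free thermal expansion: δ_free = αΔT L = 17.1×10⁻⁶ × 157 × 650 = 1.745 mm.
With a force P in the spring, the elastic change of the strut is PL/(AE) and that of the spring is P/k; compatibility requires their sum to equal δ_free.
P [ L/(AE) + 1/k ] = δ_free → P [ 650/(400×195×10³) + 1/(31×10³) ] = 1.745.
P = 1.745 / 4.059×10⁻⁵ = 42990 N.
σ = P/A = 42990/400 = 107.5 MPa.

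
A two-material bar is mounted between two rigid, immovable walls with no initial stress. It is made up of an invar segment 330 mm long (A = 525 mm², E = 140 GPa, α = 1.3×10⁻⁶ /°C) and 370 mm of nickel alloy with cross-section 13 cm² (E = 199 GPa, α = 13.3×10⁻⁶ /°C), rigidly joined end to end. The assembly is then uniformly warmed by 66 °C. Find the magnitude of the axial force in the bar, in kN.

P ≈ 59.6 kN (compressive)

With the walls removed the bar would change length by δ_free = Σ αᵢΔT Lᵢ = 1.3×10⁻⁶×66×330 + 13.3×10⁻⁶×66×370 = 0.3531 mm.
Since the ends are fixed, an axial force P builds up, equal in every segment, with P · Σ Lᵢ/(AᵢEᵢ) = δ_free.
Σ Lᵢ/(AᵢEᵢ) = 330/(525×140×10³) + 370/(1300×199×10³) = 5.92×10⁻⁶ mm/N.
P = 0.3531 / 5.92×10⁻⁶ = 59650 N = 59.65 kN, compressive.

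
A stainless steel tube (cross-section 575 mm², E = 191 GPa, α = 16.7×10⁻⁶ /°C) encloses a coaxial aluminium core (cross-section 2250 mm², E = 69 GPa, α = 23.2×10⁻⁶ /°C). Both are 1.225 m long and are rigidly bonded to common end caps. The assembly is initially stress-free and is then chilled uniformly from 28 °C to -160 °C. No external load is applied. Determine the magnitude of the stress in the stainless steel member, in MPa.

Both members must finish at the same length. With the larger α, the aluminium tends to over-contract; the plates restrain it, putting the aluminium in tension and the stainless steel in compression. With no external load the two internal forces are equal and opposite, magnitude P.
Compatibility of the two members (thermal + elastic change equal): (α₁ − α₂)ΔT = P·[1/(A₁E₁) + 1/(A₂E₂)].
|α₁ − α₂|·ΔT = 6.5×10⁻⁶ × 188 = 0.001222.
1/(A₁E₁) + 1/(A₂E₂) = 1/(575×191×10³) + 1/(2250×69×10³) = 1.555×10⁻⁸ N⁻¹.
P = 0.001222 / 1.555×10⁻⁸ = 78600 N = 78.6 kN.
σ_{stainless steel} = P/A₁ = 78600/575 = 136.7 MPa, compressive.

σ ≈ 137 MPa (compressive)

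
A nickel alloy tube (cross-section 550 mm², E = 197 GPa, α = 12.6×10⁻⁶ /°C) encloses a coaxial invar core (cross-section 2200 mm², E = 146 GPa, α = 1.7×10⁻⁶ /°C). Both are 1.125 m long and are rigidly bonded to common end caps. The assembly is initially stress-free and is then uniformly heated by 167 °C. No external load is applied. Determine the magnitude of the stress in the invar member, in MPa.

Both members must finish at the same length. With the larger α, the nickel alloy tends to over-expand; the plates restrain it, putting the nickel alloy in compression and the invar in tension. With no external load the two internal forces are equal and opposite, magnitude P.
Compatibility of the two members (thermal + elastic change equal): (α₁ − α₂)ΔT = P·[1/(A₁E₁) + 1/(A₂E₂)].
|α₁ − α₂|·ΔT = 10.9×10⁻⁶ × 167 = 0.00182.
1/(A₁E₁) + 1/(A₂E₂) = 1/(550×197×10³) + 1/(2200×146×10³) = 1.234×10⁻⁸ N⁻¹.
So P = 0.00182 / 1.234×10⁻⁸ = 147.5 kN.
σ_{invar} = P/A₂ = 147500/2200 = 67.04 MPa, tensile.

σ ≈ 67 MPa (tensile)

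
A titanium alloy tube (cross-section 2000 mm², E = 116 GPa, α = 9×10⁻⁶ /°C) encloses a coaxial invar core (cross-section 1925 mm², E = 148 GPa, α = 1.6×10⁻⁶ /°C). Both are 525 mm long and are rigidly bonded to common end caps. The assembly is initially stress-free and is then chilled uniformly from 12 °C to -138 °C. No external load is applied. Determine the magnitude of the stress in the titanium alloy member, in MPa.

σ ≈ 71 MPa (tensile)

Both members must finish at the same length. With the larger α, the titanium alloy tends to over-contract; the plates restrain it, putting the titanium alloy in tension and the invar in compression. With no external load the two internal forces are equal and opposite, magnitude P.
Compatibility of the two members (thermal + elastic change equal): (α₁ − α₂)ΔT = P·[1/(A₁E₁) + 1/(A₂E₂)].
|α₁ − α₂|·ΔT = 7.4×10⁻⁶ × 150 = 0.00111.
1/(A₁E₁) + 1/(A₂E₂) = 1/(2000×116×10³) + 1/(1925×148×10³) = 7.82×10⁻⁹ N⁻¹.
P = 0.00111 / 7.82×10⁻⁹ = 141900 N = 141.9 kN.
σ_{titanium alloy} = P/A₁ = 141900/2000 = 70.97 MPa, tensile.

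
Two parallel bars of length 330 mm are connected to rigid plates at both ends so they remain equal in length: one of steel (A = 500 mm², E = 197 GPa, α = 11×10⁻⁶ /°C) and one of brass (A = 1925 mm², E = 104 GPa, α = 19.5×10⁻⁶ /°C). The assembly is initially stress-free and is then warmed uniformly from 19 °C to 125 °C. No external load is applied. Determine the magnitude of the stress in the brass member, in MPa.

σ ≈ 30.9 MPa (compressive)

Equilibrium of a rigid end plate with no external load gives equal and opposite internal forces ±P in the two members. Since α_{brass} > α_{steel}, heating drives the brass into compression and the steel into tension.
Equating the net (thermal + elastic) strains gives |α₁ − α₂|·ΔT = P·[1/(A₁E₁) + 1/(A₂E₂)].
|α₁ − α₂|·ΔT = 8.5×10⁻⁶ × 106 = 0.000901.
1/(A₁E₁) + 1/(A₂E₂) = 1/(500×197×10³) + 1/(1925×104×10³) = 1.515×10⁻⁸ N⁻¹.
P = 0.000901 / 1.515×10⁻⁸ = 59480 N = 59.48 kN.
σ_{brass} = P/A₂ = 59480/1925 = 30.9 MPa, compressive.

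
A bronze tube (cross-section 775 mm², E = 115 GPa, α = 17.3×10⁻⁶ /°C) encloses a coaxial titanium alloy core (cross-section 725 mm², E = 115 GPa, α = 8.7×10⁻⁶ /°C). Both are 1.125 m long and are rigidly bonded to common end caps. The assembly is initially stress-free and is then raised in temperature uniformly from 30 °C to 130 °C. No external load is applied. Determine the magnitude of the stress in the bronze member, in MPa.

Equilibrium of a rigid end plate with no external load gives equal and opposite internal forces ±P in the two members. Since α_{bronze} > α_{titanium alloy}, heating drives the bronze into compression and the titanium alloy into tension.
Equating the net (thermal + elastic) strains gives |α₁ − α₂|·ΔT = P·[1/(A₁E₁) + 1/(A₂E₂)].
|α₁ − α₂|·ΔT = 8.6×10⁻⁶ × 100 = 0.00086.
1/(A₁E₁) + 1/(A₂E₂) = 1/(775×115×10³) + 1/(725×115×10³) = 2.321×10⁻⁸ N⁻¹.
P = 0.00086 / 2.321×10⁻⁸ = 37050 N = 37.05 kN.
σ_{bronze} = P/A₁ = 37050/775 = 47.8 MPa, compressive.

σ ≈ 47.8 MPa (compressive)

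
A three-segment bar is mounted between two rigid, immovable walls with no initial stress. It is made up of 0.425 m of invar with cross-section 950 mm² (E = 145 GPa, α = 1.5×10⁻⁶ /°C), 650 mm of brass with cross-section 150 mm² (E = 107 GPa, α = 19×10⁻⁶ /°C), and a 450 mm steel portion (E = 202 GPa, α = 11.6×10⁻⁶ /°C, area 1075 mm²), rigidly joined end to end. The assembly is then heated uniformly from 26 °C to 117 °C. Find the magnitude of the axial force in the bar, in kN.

Free thermal expansion of the whole bar: Σ αᵢΔT Lᵢ = 1.5×10⁻⁶×91×425 + 19×10⁻⁶×91×650 + 11.6×10⁻⁶×91×450 = 1.657 mm.
Since the ends are fixed, an axial force P builds up, equal in every segment, with P · Σ Lᵢ/(AᵢEᵢ) = δ_free.
Σ Lᵢ/(AᵢEᵢ) = 425/(950×145×10³) + 650/(150×107×10³) + 450/(1075×202×10³) = 4.566×10⁻⁵ mm/N.
Hence P = δ_free / Σ(L/AE) = 1.657/4.566×10⁻⁵ = 36.29 kN (compressive).

P ≈ 36.3 kN (compressive)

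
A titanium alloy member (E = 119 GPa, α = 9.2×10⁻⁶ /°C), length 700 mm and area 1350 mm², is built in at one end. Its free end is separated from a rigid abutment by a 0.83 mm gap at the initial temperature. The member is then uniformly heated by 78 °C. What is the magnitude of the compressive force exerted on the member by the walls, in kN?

P ≈ 0 kN

If the wall were absent the member would grow by αΔT L = 9.2×10⁻⁶ × 78 × 700 = 0.5023 mm.
This is smaller than the 0.83 mm clearance, so the member expands freely without reaching the stop — the stress is zero.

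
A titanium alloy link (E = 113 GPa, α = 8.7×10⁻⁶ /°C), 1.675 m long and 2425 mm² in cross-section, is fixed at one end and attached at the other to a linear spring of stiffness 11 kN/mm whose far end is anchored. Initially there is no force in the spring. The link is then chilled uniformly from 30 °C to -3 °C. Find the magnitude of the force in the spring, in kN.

The unrestrained thermal change is αΔT L = 8.7×10⁻⁶ × 33 × 1675 = 0.4809 mm.
With a force P in the spring, the elastic change of the link is PL/(AE) and that of the spring is P/k; compatibility requires their sum to equal δ_free.
P [ L/(AE) + 1/k ] = δ_free → P [ 1675/(2425×113×10³) + 1/(11×10³) ] = 0.4809.
P = 0.4809 / 9.702×10⁻⁵ = 4957 N.

P ≈ 4.96 kN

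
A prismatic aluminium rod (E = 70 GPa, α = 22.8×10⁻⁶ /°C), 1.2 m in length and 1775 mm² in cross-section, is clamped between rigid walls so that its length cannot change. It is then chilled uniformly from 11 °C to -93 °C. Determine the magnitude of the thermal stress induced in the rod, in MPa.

σ ≈ 166 MPa (tensile)

Because both ends are immovable the net strain is zero, and the suppressed thermal strain is αΔT = 22.8×10⁻⁶ × 104 = 2371.2×10⁻⁶.
The stress required to suppress this strain is σ = Eε = 70×10³ × 2371.2×10⁻⁶ = 166 MPa, tensile since the rod is trying to contract.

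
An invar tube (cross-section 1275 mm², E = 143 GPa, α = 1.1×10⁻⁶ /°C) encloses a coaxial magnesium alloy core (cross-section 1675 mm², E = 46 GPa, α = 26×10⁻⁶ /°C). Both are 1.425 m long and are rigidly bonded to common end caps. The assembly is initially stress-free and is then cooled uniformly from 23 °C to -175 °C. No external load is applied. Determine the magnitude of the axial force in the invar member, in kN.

P ≈ 267 kN (compressive in the invar)

The magnesium alloy has the larger α, so on cooling it would change length more than the invar if both were free. The rigid plates force a common final length, so the magnesium alloy is put into tension and the invar into compression, with equal and opposite forces P (no external load).
Setting the final lengths equal and cancelling L: (α₁ − α₂)ΔT = P/(A₁E₁) + P/(A₂E₂).
|α₁ − α₂|·ΔT = 24.9×10⁻⁶ × 198 = 0.00493.
1/(A₁E₁) + 1/(A₂E₂) = 1/(1275×143×10³) + 1/(1675×46×10³) = 1.846×10⁻⁸ N⁻¹.
So P = 0.00493 / 1.846×10⁻⁸ = 267 kN.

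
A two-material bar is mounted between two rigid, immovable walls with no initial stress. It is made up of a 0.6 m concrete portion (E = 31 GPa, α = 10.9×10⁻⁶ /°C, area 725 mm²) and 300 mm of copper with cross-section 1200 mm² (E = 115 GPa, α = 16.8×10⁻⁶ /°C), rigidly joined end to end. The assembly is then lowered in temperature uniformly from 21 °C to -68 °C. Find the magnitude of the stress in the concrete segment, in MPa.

σ ≈ 49.2 MPa (tensile)

If the supports were absent, the total length change would be Σ αᵢΔT Lᵢ = 10.9×10⁻⁶×89×600 + 16.8×10⁻⁶×89×300 = 1.031 mm.
The rigid supports impose zero overall length change; the single axial force P common to all segments must satisfy P Σ Lᵢ/(AᵢEᵢ) = δ_free.
Σ Lᵢ/(AᵢEᵢ) = 600/(725×31×10³) + 300/(1200×115×10³) = 2.887×10⁻⁵ mm/N.
Hence P = δ_free / Σ(L/AE) = 1.031/2.887×10⁻⁵ = 35.7 kN (tensile).
σ_{concrete} = P / A = 35700 / 725 = 49.24 MPa.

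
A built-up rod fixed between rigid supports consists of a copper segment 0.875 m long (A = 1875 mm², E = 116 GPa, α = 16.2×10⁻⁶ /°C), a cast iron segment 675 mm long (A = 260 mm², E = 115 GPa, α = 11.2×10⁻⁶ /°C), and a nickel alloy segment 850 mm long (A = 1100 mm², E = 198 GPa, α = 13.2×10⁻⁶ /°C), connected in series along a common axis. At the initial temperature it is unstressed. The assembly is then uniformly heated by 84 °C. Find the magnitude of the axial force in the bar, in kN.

P ≈ 90.8 kN (compressive)

Free thermal expansion of the whole bar: Σ αᵢΔT Lᵢ = 16.2×10⁻⁶×84×875 + 11.2×10⁻⁶×84×675 + 13.2×10⁻⁶×84×850 = 2.768 mm.
Since the ends are fixed, an axial force P builds up, equal in every segment, with P · Σ Lᵢ/(AᵢEᵢ) = δ_free.
The series flexibility is Σ Lᵢ/(AᵢEᵢ) = 875/(1875×116×10³) + 675/(260×115×10³) + 850/(1100×198×10³) = 3.05×10⁻⁵ mm/N.
So P = 2.768 / 3.05×10⁻⁵ = 90.76 kN, compressive.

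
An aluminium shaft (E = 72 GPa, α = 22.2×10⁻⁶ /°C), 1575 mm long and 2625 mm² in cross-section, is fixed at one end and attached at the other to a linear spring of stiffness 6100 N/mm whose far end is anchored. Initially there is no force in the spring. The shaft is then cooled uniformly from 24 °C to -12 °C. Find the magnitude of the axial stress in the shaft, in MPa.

If the spring were absent the shaft would shorten by αΔT L = 22.2×10⁻⁶ × 36 × 1575 = 1.259 mm.
Let P be the tensile force in the spring. The shaft extends elastically by PL/(AE) and the spring stretches by P/k; together these equal δ_free.
P [ L/(AE) + 1/k ] = δ_free → P [ 1575/(2625×72×10³) + 1/(6100) ] = 1.259.
P = 1.259 / 0.0001723 = 7307 N.
σ = P/A = 7307/2625 = 2.784 MPa.

σ ≈ 2.78 MPa (tensile)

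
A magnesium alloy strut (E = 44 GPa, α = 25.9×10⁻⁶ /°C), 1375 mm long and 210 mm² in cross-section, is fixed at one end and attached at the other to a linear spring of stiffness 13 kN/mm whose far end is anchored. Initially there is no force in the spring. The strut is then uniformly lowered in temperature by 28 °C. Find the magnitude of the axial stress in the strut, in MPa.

Free thermal contraction: δ_free = αΔT L = 25.9×10⁻⁶ × 28 × 1375 = 0.9971 mm.
With a force P in the spring, the elastic change of the strut is PL/(AE) and that of the spring is P/k; compatibility requires their sum to equal δ_free.
So P = δ_free / [L/(AE) + 1/k] = 0.9971 / [ 1375/(210×44×10³) + 1/(13×10³) ].
P = 0.9971 / 0.0002257 = 4417 N.
σ = P/A = 4417/210 = 21.04 MPa.

σ ≈ 21 MPa (tensile)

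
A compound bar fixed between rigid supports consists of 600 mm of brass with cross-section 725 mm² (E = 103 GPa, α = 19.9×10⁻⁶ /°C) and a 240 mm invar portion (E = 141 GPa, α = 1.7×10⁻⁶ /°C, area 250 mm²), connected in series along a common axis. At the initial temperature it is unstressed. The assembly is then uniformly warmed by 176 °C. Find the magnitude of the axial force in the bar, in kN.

Free thermal expansion of the whole bar: Σ αᵢΔT Lᵢ = 19.9×10⁻⁶×176×600 + 1.7×10⁻⁶×176×240 = 2.173 mm.
Since the ends are fixed, an axial force P builds up, equal in every segment, with P · Σ Lᵢ/(AᵢEᵢ) = δ_free.
The series flexibility is Σ Lᵢ/(AᵢEᵢ) = 600/(725×103×10³) + 240/(250×141×10³) = 1.484×10⁻⁵ mm/N.
P = 2.173 / 1.484×10⁻⁵ = 146400 N = 146.4 kN, compressive.

P ≈ 146 kN (compressive)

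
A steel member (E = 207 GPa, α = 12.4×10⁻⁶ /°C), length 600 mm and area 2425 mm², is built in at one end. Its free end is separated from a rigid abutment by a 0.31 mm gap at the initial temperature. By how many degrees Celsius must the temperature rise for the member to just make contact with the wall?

Contact occurs when the free expansion equals the gap: αΔT L = 0.31 mm.
So ΔT = g/(αL) = 0.31/(12.4×10⁻⁶ × 600) = 41.67 °C.

ΔT ≈ 41.7 °C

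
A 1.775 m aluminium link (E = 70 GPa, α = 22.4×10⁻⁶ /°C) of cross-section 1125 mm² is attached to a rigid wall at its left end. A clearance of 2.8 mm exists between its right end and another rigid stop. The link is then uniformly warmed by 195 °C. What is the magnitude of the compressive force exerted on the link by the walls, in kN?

Free thermal elongation = αΔT L = 22.4×10⁻⁶ × 195 × 1775 = 7.753 mm.
The gap closes (δ_free > 2.8 mm) and the wall then resists a further 7.753 − 2.8 = 4.953 mm of expansion.
So σ = E(δ_free − g)/L = 70×10³ × 4.953/1775 = 195.3 MPa.
Force on the wall = σA = 195.3 × 1125 mm² = 219.8 kN.

P ≈ 220 kN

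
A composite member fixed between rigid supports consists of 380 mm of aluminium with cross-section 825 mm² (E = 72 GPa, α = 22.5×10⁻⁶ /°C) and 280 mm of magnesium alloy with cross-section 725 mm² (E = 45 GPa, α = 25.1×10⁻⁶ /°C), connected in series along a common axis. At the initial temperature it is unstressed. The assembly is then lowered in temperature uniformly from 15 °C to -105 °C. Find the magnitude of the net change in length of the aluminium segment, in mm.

|ΔL| ≈ 0.228 mm

If the supports were absent, the total length change would be Σ αᵢΔT Lᵢ = 22.5×10⁻⁶×120×380 + 25.1×10⁻⁶×120×280 = 1.869 mm.
Since the ends are fixed, an axial force P builds up, equal in every segment, with P · Σ Lᵢ/(AᵢEᵢ) = δ_free.
Σ Lᵢ/(AᵢEᵢ) = 380/(825×72×10³) + 280/(725×45×10³) = 1.498×10⁻⁵ mm/N.
So P = 1.869 / 1.498×10⁻⁵ = 124.8 kN, tensile.
For the aluminium segment, free thermal change = 22.5×10⁻⁶×120×380 = 1.026 mm and elastic change from P = 124800×380/(825×72×10³) = 0.7983 mm; these oppose, so the net change is 0.228 mm (segment shortens).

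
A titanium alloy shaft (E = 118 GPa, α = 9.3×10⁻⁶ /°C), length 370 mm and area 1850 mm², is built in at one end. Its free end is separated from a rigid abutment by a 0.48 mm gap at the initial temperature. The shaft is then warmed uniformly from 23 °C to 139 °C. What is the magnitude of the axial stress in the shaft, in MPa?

If the wall were absent the shaft would grow by αΔT L = 9.3×10⁻⁶ × 116 × 370 = 0.3992 mm.
This is smaller than the 0.48 mm clearance, so the shaft expands freely without reaching the stop — the stress is zero.

σ ≈ 0 MPa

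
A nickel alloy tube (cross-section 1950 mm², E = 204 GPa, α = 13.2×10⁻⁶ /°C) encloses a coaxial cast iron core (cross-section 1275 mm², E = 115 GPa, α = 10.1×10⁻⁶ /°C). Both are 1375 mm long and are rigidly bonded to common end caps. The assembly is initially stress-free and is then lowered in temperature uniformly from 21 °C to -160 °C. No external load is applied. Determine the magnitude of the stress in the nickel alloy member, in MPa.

σ ≈ 30.8 MPa (tensile)

Equilibrium of a rigid end plate with no external load gives equal and opposite internal forces ±P in the two members. Since α_{nickel alloy} > α_{cast iron}, cooling drives the nickel alloy into tension and the cast iron into compression.
Compatibility of the two members (thermal + elastic change equal): (α₁ − α₂)ΔT = P·[1/(A₁E₁) + 1/(A₂E₂)].
|α₁ − α₂|·ΔT = 3.1×10⁻⁶ × 181 = 0.0005611.
1/(A₁E₁) + 1/(A₂E₂) = 1/(1950×204×10³) + 1/(1275×115×10³) = 9.334×10⁻⁹ N⁻¹.
P = 0.0005611 / 9.334×10⁻⁹ = 60110 N = 60.11 kN.
σ_{nickel alloy} = P/A₁ = 60110/1950 = 30.83 MPa, tensile.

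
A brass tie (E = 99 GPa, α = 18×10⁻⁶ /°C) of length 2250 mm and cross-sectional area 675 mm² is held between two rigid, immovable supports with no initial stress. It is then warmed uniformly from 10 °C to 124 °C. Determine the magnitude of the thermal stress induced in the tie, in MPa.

With length fixed, the mechanical strain must cancel the thermal strain αΔT = 18×10⁻⁶ × 114 = 2052×10⁻⁶.
σ = EαΔT = 99×10³ × 18×10⁻⁶ × 114 = 203.1 MPa (compressive; the tie is trying to expand).

σ ≈ 203 MPa (compressive)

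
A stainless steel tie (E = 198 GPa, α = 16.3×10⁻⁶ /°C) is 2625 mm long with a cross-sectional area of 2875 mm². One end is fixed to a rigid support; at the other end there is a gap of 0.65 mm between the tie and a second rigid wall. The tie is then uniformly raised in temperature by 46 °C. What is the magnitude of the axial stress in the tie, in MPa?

Free thermal elongation = αΔT L = 16.3×10⁻⁶ × 46 × 2625 = 1.968 mm.
After closing the 0.65 mm clearance, 1.968 − 0.65 = 1.318 mm of expansion remains to be suppressed by the wall.
So σ = E(δ_free − g)/L = 198×10³ × 1.318/2625 = 99.43 MPa.

σ ≈ 99.4 MPa (compressive)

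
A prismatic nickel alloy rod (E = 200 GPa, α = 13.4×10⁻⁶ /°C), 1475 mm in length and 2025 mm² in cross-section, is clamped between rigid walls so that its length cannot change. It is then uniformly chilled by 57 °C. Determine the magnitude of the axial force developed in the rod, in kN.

Full restraint means ε = 0, so the stress is σ = EαΔT = 200×10³ × 13.4×10⁻⁶ × 57 = 152.8 MPa.
P = AEαΔT = 2025 × 200×10³ × 13.4×10⁻⁶ × 57 = 309.3 kN (tensile).

P ≈ 309 kN (tensile)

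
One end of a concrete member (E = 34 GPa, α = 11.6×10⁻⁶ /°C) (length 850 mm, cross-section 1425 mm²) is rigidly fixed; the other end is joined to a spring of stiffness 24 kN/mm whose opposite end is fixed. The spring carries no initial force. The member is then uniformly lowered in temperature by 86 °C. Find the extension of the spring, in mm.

The unrestrained thermal change is αΔT L = 11.6×10⁻⁶ × 86 × 850 = 0.848 mm.
Let P be the tensile force in the spring. The member extends elastically by PL/(AE) and the spring stretches by P/k; together these equal δ_free.
P [ L/(AE) + 1/k ] = δ_free → P [ 850/(1425×34×10³) + 1/(24×10³) ] = 0.848.
P = 0.848 / 5.921×10⁻⁵ = 14320 N.
Spring extension = P/k = 14320/(24×10³) = 0.5967 mm.

δ ≈ 0.597 mm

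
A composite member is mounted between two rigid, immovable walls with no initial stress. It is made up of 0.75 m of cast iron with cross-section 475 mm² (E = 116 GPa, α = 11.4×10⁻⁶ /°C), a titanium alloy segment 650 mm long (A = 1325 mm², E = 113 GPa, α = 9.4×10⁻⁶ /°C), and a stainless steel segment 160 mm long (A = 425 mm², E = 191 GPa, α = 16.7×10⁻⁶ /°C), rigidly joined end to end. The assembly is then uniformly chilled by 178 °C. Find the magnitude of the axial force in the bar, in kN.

Free thermal contraction of the whole bar: Σ αᵢΔT Lᵢ = 11.4×10⁻⁶×178×750 + 9.4×10⁻⁶×178×650 + 16.7×10⁻⁶×178×160 = 3.085 mm.
The walls prevent any net length change, so an axial force P (same in every segment) develops. Compatibility: P · Σ Lᵢ/(AᵢEᵢ) = δ_free.
The series flexibility is Σ Lᵢ/(AᵢEᵢ) = 750/(475×116×10³) + 650/(1325×113×10³) + 160/(425×191×10³) = 1.992×10⁻⁵ mm/N.
So P = 3.085 / 1.992×10⁻⁵ = 154.8 kN, tensile.

P ≈ 155 kN (tensile)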